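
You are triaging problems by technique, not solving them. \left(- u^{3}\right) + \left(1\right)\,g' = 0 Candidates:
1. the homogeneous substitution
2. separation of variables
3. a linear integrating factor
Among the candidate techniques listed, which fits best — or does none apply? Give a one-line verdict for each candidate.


Method: no special technique — with g absent the equation is not coupled at all: direct integration in u.
- the homogeneous substitution: solved for the derivative, the right side changes under joint scaling of the two variables.
- separation of variables — separation is only trivially available — with the unknown absent from the slope this is a direct integration, not a separation problem.
- a linear integrating factor: the linear template holds only trivially here (the unknown is absent, so the coefficient is zero) — the method is not the natural label.


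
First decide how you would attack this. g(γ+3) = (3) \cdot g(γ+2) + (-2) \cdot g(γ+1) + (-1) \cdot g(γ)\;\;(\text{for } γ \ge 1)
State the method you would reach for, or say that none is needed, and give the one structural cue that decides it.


Best approach: the characteristic-root method — constant coefficients and linearity mean the ansatz r^γ reduces it to solving the characteristic polynomial.


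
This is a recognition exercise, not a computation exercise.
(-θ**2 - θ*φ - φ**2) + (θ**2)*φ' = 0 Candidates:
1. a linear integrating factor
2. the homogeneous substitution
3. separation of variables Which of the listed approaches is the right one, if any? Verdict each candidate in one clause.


Method: the homogeneous substitution — the slope's numerator and denominator share total degree; set v = φ/θ and the equation drops to separable form.
- a linear integrating factor: a nonlinear term in the unknown puts this outside the integrating-factor template.
- the homogeneous substitution: yes — fits the structure here.
- separation of variables — no algebra isolates the independent variable on one side and the unknown on the other.


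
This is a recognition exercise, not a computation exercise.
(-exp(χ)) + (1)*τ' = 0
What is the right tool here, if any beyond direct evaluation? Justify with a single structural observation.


Technique: no special technique — solved for the derivative, τ never appears on the right — this is a direct integration in χ, not a differential-equations problem at heart.


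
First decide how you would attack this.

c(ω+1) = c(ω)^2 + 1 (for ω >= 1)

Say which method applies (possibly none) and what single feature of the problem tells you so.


Method: no special technique — the map from one term to the next is curved, not linear, so linear closed-form machinery does not attach.


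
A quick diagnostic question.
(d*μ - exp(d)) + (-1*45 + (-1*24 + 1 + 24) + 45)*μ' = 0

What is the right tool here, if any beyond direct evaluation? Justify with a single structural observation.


Method: a linear integrating factor — the unknown enters only to the first power against a nonzero forcing term — the integrating-factor template applies directly.


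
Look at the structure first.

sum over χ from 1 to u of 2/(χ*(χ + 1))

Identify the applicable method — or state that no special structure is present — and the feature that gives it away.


Technique: telescoping — the summand 2/(χ*(χ + 1)) decomposes into fractions whose poles differ by an integer shift — the series collapses.


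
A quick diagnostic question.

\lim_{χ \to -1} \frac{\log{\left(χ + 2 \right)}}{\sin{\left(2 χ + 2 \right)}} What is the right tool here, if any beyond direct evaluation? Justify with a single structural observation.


Verdict: l'Hôpital's rule (0/0) — substituting -1 gives 0 over 0; differentiate top and bottom once and re-evaluate. Known elementary limits would finish this too — the rule just bypasses the case analysis.


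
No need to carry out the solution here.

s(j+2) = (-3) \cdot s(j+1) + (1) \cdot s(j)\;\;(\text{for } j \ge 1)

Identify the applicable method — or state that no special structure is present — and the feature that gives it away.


Method: the characteristic-root method — linear, homogeneous, constant coefficients: solutions of the form r^j exist — find the roots of the characteristic polynomial.


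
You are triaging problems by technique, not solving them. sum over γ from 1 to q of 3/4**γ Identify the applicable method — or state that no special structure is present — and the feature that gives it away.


Method: the geometric series formula — consecutive terms stand in a fixed index-free ratio — the geometric sum formula closes it.


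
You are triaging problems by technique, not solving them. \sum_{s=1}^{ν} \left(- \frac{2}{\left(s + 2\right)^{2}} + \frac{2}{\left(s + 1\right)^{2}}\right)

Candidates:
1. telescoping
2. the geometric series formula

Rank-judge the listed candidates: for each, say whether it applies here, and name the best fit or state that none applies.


Diagnosis: telescoping — the piece each term subtracts is \frac{2}{\left(s + 1\right)^{2}} advanced by one index, and it reappears with a plus sign leading the following term — the sum collapses to its boundary terms.
- telescoping: yes — fits the structure here.
- the geometric series formula: no single multiplier carries one term to the next throughout the sum.


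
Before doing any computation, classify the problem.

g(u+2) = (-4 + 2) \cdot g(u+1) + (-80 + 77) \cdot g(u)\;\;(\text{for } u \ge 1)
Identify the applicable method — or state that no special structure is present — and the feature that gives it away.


Best approach: the characteristic-root method — try a geometric ansatz r^u: constant coefficients turn the recurrence into one polynomial equation in r.


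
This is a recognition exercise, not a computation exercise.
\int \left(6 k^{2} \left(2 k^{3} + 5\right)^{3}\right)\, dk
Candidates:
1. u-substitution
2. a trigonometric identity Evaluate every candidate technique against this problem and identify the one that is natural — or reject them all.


Diagnosis: u-substitution — differentiating the inner expression 2 k^{3} + 5 produces the factor 6 k^{2} up to a constant multiple, so substituting u = 2 k^{3} + 5 reduces everything to a one-variable integral in u. One could also expand and integrate term by term; the substitution is strictly more direct.
- u-substitution: applies; the problem has the shape this method handles.
- a trigonometric identity — there is no trigonometric structure at all — the integrand carries no sine or cosine to rewrite.


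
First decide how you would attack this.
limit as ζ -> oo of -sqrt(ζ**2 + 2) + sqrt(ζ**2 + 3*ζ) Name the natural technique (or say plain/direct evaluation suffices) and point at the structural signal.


Method: conjugate multiplication — an infinity-minus-infinity difference with a surviving radical — multiply by the conjugate to cancel the divergence.


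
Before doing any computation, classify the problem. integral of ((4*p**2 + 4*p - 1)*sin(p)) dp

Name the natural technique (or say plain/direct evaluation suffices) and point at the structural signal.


Best approach: integration by parts — differentiate 4*p**2 + 4*p - 1, integrate sin(p): each pass lowers the polynomial degree, so parts terminates.


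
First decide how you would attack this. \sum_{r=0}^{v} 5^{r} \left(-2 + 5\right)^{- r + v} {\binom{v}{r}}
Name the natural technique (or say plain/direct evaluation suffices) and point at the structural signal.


Best approach: the binomial theorem — terms weighting {\binom{v}{r}} against matched powers of 5 and (-2 + 5) reassemble into (5 + (-2 + 5))^v by the binomial theorem.


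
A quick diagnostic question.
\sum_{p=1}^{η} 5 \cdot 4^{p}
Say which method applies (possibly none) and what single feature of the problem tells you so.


Verdict: the geometric series formula — check a ratio of consecutive terms: it is 4, independent of the index, so the geometric formula closes the sum.


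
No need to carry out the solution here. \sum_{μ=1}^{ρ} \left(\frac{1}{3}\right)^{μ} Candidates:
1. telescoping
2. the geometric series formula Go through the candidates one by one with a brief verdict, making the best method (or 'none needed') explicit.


Best approach: the geometric series formula — each summand is the previous one scaled by \frac{1}{3}; that constant multiplier is itself the geometric structure.
- telescoping — the summand is not presented as a shifted difference — a telescoping rewrite may exist, but the displayed structure does not offer one.
- the geometric series formula: applies; the problem has the shape this method handles.


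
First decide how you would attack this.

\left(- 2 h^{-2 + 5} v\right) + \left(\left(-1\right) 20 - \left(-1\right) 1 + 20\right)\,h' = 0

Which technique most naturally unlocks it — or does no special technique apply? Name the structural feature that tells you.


Method: separation of variables — one side of the product carries the independent variable, the other the unknown — the textbook separation shape.


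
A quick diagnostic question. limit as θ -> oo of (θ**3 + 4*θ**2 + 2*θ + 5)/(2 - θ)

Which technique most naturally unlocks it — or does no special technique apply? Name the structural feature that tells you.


Verdict: dominant-term comparison — divide through by the highest power of θ; every lower-order term dies and the dominant terms decide the limit. l'Hôpital's at-infinity variant applies to the expression viewed as a single quotient; the leading-term comparison is the direct route.


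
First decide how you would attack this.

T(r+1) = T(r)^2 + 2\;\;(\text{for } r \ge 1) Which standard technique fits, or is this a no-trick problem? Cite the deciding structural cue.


Verdict: no special technique — the sequence value feeds back through itself nonlinearly — linear superposition fails, and every superposition-based closed form fails with it.


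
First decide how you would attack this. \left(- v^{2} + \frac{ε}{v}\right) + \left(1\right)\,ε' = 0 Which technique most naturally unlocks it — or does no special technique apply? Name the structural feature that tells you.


Verdict: a linear integrating factor — linear in the unknown with genuine forcing: multiply through by the exponential of the integrated coefficient and the left side closes into one derivative.


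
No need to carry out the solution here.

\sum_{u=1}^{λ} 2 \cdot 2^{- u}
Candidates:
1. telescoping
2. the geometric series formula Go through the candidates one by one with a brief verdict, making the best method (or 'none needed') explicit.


Best approach: the geometric series formula — consecutive terms stand in a fixed index-free ratio — the geometric sum formula closes it.
- telescoping: the terms as presented offer no neighboring cancellation — a telescoping rewrite may exist, but the displayed structure does not hand one over.
- the geometric series formula: applicable, and directly so.


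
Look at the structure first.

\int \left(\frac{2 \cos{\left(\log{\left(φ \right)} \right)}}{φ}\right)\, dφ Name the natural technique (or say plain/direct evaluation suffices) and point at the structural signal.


Technique: u-substitution — collected, the integrand has one factor that is, up to a constant, the derivative of an inner expression the rest depends on — substitute for that inner expression.


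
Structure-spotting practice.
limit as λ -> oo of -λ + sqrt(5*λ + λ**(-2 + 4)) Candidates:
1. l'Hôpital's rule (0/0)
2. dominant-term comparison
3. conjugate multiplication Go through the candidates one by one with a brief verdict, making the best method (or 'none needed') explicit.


Technique: conjugate multiplication — the difference sqrt(5*λ + λ**(-2 + 4)) - λ is an ∞ − ∞ stalemate; its conjugate partner breaks the tie.
- l'Hôpital's rule (0/0): substitution produces ∞ − ∞ rather than a vanishing quotient; the rule needs a 0/0 ratio to act on.
- dominant-term comparison: leading-power comparison does not apply to this form.
- conjugate multiplication: applies; the problem has the shape this method handles.


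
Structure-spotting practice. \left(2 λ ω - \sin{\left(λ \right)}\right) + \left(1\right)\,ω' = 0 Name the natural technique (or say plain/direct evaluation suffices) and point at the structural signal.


Diagnosis: a linear integrating factor — first power of ω, nonzero forcing: the integrating-factor recipe applies verbatim with p = 2 λ.


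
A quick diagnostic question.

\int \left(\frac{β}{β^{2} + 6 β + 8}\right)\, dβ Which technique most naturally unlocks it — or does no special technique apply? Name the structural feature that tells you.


Best approach: partial fractions — a proper rational integrand over the factorable β^{2} + 6 β + 8: partial fractions reduce it to elementary pieces.


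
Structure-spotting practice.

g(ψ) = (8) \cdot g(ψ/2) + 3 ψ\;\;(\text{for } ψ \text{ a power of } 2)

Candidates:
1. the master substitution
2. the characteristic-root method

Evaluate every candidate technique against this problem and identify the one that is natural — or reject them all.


Best approach: the master substitution — the argument shrinks by the factor 2, so measure the index on a logarithmic scale and the recursion becomes a shift.
- the master substitution: yes, a natural case for it.
- the characteristic-root method: a divided-index call is not the fixed-shift linear shape that characteristic roots solve.


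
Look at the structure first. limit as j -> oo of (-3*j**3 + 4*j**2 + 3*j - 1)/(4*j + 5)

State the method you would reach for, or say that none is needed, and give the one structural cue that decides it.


Diagnosis: dominant-term comparison — divide by the highest power of j present: lower-order terms vanish and the dominant ratio remains. Viewed as a single quotient this is an ∞/∞ form — an at-infinity application of l'Hôpital's rule would also resolve it; comparing leading growth reads the answer without differentiating.


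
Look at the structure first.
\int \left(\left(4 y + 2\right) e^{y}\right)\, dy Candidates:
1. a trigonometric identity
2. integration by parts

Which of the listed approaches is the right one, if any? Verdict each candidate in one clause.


Technique: integration by parts — the integrand splits as 4 y + 2 times e^{y} — repeatedly differentiating the polynomial part kills it, which is the parts ladder.
- a trigonometric identity — with no trigonometric functions present, identity rewriting has no target.
- integration by parts — applicable, and directly so.


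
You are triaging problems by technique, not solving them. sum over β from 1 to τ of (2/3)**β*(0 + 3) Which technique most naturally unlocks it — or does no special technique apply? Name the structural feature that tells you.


Best approach: the geometric series formula — term-over-term division gives 2/3 every time — index-free ratio, geometric sum formula applies.


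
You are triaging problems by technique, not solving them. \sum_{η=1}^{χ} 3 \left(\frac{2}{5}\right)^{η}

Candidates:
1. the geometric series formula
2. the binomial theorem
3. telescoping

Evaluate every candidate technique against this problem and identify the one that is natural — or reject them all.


Technique: the geometric series formula — each term is \frac{2}{5} times the previous one, so the geometric-series formula applies directly.
- the geometric series formula: applies; the problem has the shape this method handles.
- the binomial theorem — no binomial coefficients pair up with complementary powers here.
- telescoping — in the displayed form, no term reappears at a neighboring index to cancel against.


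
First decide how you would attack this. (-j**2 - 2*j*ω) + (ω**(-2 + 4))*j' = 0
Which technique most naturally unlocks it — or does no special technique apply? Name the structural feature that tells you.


Technique: the homogeneous substitution — the slope is degree-zero homogeneous: the ratio substitution v = j/ω collapses it. Rearranged, this also fits the Bernoulli template directly; the homogeneous substitution reads the structure without the rearrangement.


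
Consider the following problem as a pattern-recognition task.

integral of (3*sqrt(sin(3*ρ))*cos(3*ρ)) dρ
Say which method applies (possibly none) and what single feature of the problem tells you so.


Verdict: u-substitution — read it as f(sin(3*ρ)) times a constant multiple of d(sin(3*ρ)): one substitution, u = sin(3*ρ), finishes it.


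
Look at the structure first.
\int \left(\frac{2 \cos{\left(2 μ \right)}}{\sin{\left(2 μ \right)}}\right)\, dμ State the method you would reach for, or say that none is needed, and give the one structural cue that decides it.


Technique: u-substitution — gathered as a product, the integrand carries the factor 2 \cos{\left(2 μ \right)} — up to a constant, the derivative of the inner expression \sin{\left(2 μ \right)} — so u = \sin{\left(2 μ \right)} collapses the integral.


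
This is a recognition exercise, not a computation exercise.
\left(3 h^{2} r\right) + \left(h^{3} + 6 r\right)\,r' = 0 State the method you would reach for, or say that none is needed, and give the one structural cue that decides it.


Method: the exact-equation method — this form is already the differential of something: the matching mixed partials of 3 h^{2} r and h^{3} + 6 r prove it.


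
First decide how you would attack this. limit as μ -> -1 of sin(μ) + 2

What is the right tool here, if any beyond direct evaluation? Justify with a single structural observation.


Method: no special technique — nothing blocks direct substitution at -1: plug in and finish.


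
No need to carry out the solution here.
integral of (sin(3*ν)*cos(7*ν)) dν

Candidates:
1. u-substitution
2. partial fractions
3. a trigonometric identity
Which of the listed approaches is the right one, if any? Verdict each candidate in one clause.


Technique: a trigonometric identity — two different frequencies multiply in sin(3*ν)*cos(7*ν); the product-to-sum formula separates them.
- u-substitution: no subexpression of the integrand serves as a whole-integral substitution inner — individual terms may offer their own, but none carries its derivative as a factor of the full integrand; a working change of variable would have to be constructed from outside the expression.
- partial fractions: the expression is not a ratio of polynomials that decomposes further.
- a trigonometric identity — yes, a natural case for it.


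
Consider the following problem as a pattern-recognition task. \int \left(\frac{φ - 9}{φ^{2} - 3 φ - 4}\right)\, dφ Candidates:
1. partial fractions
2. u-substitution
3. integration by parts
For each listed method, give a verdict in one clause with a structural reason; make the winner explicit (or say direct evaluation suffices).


Technique: partial fractions — the factorization of φ^{2} - 3 φ - 4 is the whole battle; after it, each term is a table integral.
- partial fractions: applies; the problem has the shape this method handles.
- u-substitution: no subexpression of the integrand serves as a whole-integral substitution inner — individual terms may offer their own, but none carries its derivative as a factor of the full integrand; a working change of variable would have to be constructed from outside the expression.
- integration by parts: no split into a nonconstant polynomial times one of the standard kernels — exp, sine, or cosine of a linear argument, or a logarithm — applies here.


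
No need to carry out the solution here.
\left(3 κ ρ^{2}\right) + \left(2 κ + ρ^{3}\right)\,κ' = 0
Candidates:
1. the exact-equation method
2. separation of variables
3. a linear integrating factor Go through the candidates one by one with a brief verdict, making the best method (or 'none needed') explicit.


Technique: the exact-equation method — equality of cross partials is the green light — assemble the potential function term by term.
- the exact-equation method — applies; the problem has the shape this method handles.
- separation of variables: no division isolates the independent variable from the unknown.
- a linear integrating factor — a nonlinear term in the unknown puts this outside the integrating-factor template.


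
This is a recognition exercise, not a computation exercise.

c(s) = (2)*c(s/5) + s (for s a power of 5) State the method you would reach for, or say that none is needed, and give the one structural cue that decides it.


Diagnosis: the master substitution — the argument shrinks by the factor 5, so measure the index on a logarithmic scale and the recursion becomes a shift.


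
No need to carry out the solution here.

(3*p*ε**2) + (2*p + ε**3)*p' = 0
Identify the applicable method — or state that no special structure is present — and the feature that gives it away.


Best approach: the exact-equation method — equality of cross partials is the green light — assemble the potential function term by term.


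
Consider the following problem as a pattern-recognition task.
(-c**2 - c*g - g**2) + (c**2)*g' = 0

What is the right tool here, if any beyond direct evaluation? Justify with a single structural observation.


Best approach: the homogeneous substitution — solved for the derivative, the right side is unchanged under scaling c and g together — it depends only on the ratio g/c, so substitute a single ratio variable.


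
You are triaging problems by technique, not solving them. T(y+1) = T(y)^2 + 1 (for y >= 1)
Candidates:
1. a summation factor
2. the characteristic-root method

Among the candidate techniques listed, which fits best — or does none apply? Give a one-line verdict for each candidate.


Best approach: no special technique — the new term depends nonlinearly on the old ones, which disqualifies every superposition-based technique.
- a summation factor — the recursion is nonlinear — outside the first-order linear family a summation factor addresses.
- the characteristic-root method — nonlinearity rules out exponential-mode superposition from the start.


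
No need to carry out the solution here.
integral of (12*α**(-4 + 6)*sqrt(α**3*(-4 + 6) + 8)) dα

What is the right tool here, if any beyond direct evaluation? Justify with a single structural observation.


Method: u-substitution — everything non-trivial happens through the inner expression (α**3*(-4 + 6) + 8), and its derivative accounts for the remaining factor up to a constant, so set u = (α**3*(-4 + 6) + 8).


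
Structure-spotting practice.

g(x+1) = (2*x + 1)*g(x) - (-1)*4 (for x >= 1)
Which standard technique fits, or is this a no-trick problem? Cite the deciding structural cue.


Verdict: a summation factor — an index-dependent multiplier 2*x + 1 rules out characteristic roots; a summation factor converts it to a pure difference.


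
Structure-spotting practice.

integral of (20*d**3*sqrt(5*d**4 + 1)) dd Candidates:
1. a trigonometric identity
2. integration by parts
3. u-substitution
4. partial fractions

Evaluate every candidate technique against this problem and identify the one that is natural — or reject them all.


Method: u-substitution — spotting that 20*d**3 is a constant multiple of the derivative of 5*d**4 + 1 is the key observation — substitute u = 5*d**4 + 1 and the integral becomes one-dimensional in u.
- a trigonometric identity — there is no trigonometric structure at all — the integrand carries no sine or cosine to rewrite.
- integration by parts — a polynomial factor is present, but its partner is not an exp, sine, or cosine of a degree-1 argument, nor a logarithm.
- u-substitution — yes — fits the structure here.
- partial fractions: there is no rational-function structure to decompose.


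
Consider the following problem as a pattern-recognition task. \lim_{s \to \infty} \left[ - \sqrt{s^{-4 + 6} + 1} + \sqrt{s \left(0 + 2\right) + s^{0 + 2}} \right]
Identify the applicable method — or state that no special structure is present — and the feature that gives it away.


Best approach: conjugate multiplication — infinity minus infinity with a radical in play — multiply by the conjugate so the divergences of \sqrt{s \left(0 + 2\right) + s^{0 + 2}} and \sqrt{s^{-4 + 6} + 1} annihilate.


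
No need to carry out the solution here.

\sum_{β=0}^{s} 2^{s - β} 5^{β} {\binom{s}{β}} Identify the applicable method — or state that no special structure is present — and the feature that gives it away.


Method: the binomial theorem — {\binom{s}{β}} weighting matched powers of 5 and 2 is the expanded form of (5 + 2)^s — fold it back up.


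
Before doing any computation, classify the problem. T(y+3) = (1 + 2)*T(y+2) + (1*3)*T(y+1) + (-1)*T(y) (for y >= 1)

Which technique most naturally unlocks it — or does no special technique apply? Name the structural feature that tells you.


Technique: the characteristic-root method — this is the constant-coefficient homogeneous case — the whole solution in y reduces to a polynomial's roots.


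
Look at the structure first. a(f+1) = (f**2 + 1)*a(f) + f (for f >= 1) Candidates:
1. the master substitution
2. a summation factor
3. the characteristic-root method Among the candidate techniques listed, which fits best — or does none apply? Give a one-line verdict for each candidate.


Verdict: a summation factor — because the multiplier f**2 + 1 is index-dependent, divide through by its running product and sum the resulting differences.
- the master substitution: the recursive argument is a shift of the index, not a fixed fraction of it.
- a summation factor: yes, a natural case for it.
- the characteristic-root method: the coefficients change with the index, which the root method cannot absorb.


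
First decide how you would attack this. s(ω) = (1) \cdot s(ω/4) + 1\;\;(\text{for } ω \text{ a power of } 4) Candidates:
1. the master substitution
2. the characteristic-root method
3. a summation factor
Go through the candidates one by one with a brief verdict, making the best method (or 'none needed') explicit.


Best approach: the master substitution — treat m = log base 4 of ω as the new clock: one recursion step advances m by one while ω scales by 4.
- the master substitution — a fit — the right tool for this form.
- the characteristic-root method — the recursion divides its index rather than shifting it — outside the constant-shift family the root method covers.
- a summation factor: the recursion divides its index rather than shifting it — there is no previous-term chain for a summation factor to telescope.


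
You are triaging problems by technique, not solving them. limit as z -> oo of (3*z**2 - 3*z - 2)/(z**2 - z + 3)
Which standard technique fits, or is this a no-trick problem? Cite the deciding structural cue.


Technique: dominant-term comparison — at large z only the top-degree terms survive; compare the leading terms and the limit falls out. Viewed as a single quotient this is an ∞/∞ form — an at-infinity application of l'Hôpital's rule would also resolve it; comparing leading growth reads the answer without differentiating.


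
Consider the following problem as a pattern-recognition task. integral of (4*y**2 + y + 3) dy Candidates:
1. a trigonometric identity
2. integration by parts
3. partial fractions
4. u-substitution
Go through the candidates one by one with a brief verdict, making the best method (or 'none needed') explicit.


Method: no special technique — a term-by-term power-rule job in y; no substitution or rearrangement earns its keep here.
- a trigonometric identity — there is no trigonometric structure at all — the integrand carries no sine or cosine to rewrite.
- integration by parts: parts would only shuffle a directly integrable integrand.
- partial fractions — the expression is not a ratio of polynomials that decomposes further.
- u-substitution: any workable substitution here is cosmetic — the integrand is already in directly integrable form.


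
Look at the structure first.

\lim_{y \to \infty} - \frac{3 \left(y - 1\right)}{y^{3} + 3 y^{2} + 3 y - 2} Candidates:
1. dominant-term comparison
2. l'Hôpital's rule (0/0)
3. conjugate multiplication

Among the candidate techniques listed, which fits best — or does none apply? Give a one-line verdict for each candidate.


Verdict: dominant-term comparison — growth-rate triage: the leading powers of y decide the limit, everything else is noise.
- dominant-term comparison: yes — fits the structure here.
- l'Hôpital's rule (0/0): as a single quotient the expression runs to ∞/∞ at the limit point — an at-infinity form of the rule would apply, though the leading-growth comparison is the direct reading.
- conjugate multiplication — the conjugate move applies to radical differences, which this is not.


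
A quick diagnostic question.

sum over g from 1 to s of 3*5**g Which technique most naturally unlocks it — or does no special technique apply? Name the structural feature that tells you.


Verdict: the geometric series formula — consecutive terms stand in a fixed index-free ratio — the geometric sum formula closes it.


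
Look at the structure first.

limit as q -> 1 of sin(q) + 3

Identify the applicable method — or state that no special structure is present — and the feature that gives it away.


Diagnosis: no special technique — no denominator vanishes and nothing blows up at 1: direct substitution is the whole computation.


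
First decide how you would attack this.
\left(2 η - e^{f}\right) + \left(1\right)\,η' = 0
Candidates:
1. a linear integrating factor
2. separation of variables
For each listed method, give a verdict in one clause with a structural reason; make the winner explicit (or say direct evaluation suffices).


Technique: a linear integrating factor — linear in the unknown with genuine forcing: multiply through by the exponential of the integrated coefficient and the left side closes into one derivative.
- a linear integrating factor: yes — fits the structure here.
- separation of variables: no algebra isolates the independent variable on one side and the unknown on the other.


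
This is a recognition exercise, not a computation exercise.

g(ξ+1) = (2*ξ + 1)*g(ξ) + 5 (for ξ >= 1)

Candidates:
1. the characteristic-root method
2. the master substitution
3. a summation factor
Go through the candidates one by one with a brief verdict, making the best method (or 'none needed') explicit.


Best approach: a summation factor — first-order, linear, moving coefficient 2*ξ + 1: the discrete analogue of an integrating factor handles it.
- the characteristic-root method — an index-dependent weight blocks the pure exponential ansatz.
- the master substitution — this is shift-type recursion, outside the divide-and-conquer template.
- a summation factor — a fit — the right tool for this form.


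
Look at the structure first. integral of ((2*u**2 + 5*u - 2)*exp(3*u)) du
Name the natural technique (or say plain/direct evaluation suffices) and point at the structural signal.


Technique: integration by parts — the integrand splits as 2*u**2 + 5*u - 2 times exp(3*u) — repeatedly differentiating the polynomial part kills it, which is the parts ladder.


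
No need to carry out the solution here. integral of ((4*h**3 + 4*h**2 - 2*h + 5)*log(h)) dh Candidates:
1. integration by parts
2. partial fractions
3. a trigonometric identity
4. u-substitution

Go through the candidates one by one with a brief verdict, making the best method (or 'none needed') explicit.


Technique: integration by parts — a polynomial next to log(h): integrate the polynomial, differentiate the log, and the integral simplifies in one pass.
- integration by parts: yes, a natural case for it.
- partial fractions: there is no rational-function structure to decompose.
- a trigonometric identity: no sine or cosine appears, so there is nothing for a trigonometric identity to act on.
- u-substitution: no subexpression of the integrand pairs with its own derivative as a factor — individual terms may offer their own substitutions, but any change of variable covering the whole integral would have to be constructed from outside the expression.


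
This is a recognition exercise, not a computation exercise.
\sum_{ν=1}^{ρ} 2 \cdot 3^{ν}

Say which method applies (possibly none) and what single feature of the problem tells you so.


Diagnosis: the geometric series formula — term-over-term division gives 3 every time — index-free ratio, geometric sum formula applies.


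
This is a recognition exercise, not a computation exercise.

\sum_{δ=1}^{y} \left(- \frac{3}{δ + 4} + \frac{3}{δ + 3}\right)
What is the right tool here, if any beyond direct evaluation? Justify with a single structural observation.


Verdict: telescoping — each term adds \frac{3}{δ + 3} and subtracts the same expression advanced one index; that subtracted piece cancels against the next term's added copy — only the boundary terms survive.


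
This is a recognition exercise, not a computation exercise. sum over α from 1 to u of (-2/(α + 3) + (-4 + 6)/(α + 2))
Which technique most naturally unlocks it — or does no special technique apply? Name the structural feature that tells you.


Technique: telescoping — the summand is (-4 + 6)/(α + 2) minus the same expression shifted by one, so consecutive terms cancel in pairs.


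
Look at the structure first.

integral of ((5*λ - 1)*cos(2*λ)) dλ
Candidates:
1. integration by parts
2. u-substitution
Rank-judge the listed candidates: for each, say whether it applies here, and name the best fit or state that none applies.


Technique: integration by parts — 5*λ - 1 dies after finitely many derivatives while cos(2*λ) cycles under integration — the tabular/parts setup.
- integration by parts — yes, a natural case for it.
- u-substitution: no subexpression of the integrand pairs with its own derivative as a factor — individual terms may offer their own substitutions, but any change of variable covering the whole integral would have to be constructed from outside the expression.


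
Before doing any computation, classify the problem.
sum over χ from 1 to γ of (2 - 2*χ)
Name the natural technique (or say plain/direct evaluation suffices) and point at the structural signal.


Method: no special technique — no ratio, no shift structure, no binomial pattern: sum the constant-multiple powers of χ with known formulas.


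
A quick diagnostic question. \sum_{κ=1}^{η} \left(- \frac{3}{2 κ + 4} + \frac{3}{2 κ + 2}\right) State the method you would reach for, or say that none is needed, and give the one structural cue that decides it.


Technique: telescoping — each term adds \frac{3}{2 κ + 2} and subtracts the same expression advanced one index; that subtracted piece cancels against the next term's added copy — only the boundary terms survive.


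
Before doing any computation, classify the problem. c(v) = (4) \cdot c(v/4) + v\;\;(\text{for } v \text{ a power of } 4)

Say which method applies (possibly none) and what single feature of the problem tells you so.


Verdict: the master substitution — the argument contracts 4-fold per step: reindex v exponentially and solve the linear recurrence in the new index.


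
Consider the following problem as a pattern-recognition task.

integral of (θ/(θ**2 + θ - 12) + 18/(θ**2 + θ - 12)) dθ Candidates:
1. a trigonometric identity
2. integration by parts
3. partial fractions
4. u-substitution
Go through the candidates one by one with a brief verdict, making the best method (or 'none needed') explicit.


Diagnosis: partial fractions — once θ**2 + θ - 12 is factored, each root contributes a simple-fraction term; integrate them one at a time.
- a trigonometric identity: with no trigonometric functions present, identity rewriting has no target.
- integration by parts — there is no nonconstant-polynomial-times-kernel split with an exp, sine, cosine (degree-1 argument), or logarithm partner.
- partial fractions: a fit — the right tool for this form.
- u-substitution: no subexpression of the integrand serves as a whole-integral substitution inner — individual terms may offer their own, but none carries its derivative as a factor of the full integrand; a working change of variable would have to be constructed from outside the expression.


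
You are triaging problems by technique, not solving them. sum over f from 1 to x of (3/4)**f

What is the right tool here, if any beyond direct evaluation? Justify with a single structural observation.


Best approach: the geometric series formula — check a ratio of consecutive terms: it is 3/4, independent of the index, so the geometric formula closes the sum.


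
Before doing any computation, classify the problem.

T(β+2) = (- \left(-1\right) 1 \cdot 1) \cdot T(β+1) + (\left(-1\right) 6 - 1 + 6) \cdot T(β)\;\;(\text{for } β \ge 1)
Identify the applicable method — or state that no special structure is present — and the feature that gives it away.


Method: the characteristic-root method — linear, homogeneous, constant coefficients: solutions of the form r^β exist — find the roots of the characteristic polynomial.


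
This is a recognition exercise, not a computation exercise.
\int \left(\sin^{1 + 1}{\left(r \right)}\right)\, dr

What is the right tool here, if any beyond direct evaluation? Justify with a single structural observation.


Best approach: a trigonometric identity — apply power reduction to \sin^{1 + 1}{\left(r \right)}; each application halves the trigonometric degree.


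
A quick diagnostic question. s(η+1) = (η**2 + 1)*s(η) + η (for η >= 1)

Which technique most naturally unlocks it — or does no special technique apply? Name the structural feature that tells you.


Technique: a summation factor — one step of memory with a weight η**2 + 1 that changes as the index grows — the summation-factor construction is built for this.


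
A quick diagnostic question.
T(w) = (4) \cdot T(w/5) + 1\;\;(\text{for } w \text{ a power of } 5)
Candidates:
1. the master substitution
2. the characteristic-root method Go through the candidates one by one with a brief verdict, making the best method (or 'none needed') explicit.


Method: the master substitution — the argument shrinks by the factor 5, so measure the index on a logarithmic scale and the recursion becomes a shift.
- the master substitution — yes, a natural case for it.
- the characteristic-root method — the recursion divides its index rather than shifting it — outside the constant-shift family the root method covers.


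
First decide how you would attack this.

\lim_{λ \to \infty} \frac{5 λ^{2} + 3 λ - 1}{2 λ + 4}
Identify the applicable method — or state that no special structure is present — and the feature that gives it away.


Best approach: dominant-term comparison — growth-rate triage: the leading powers of λ decide the limit, everything else is noise. Differentiating the expression as a single quotient would eventually settle it as well; matching dominant growth settles it immediately.


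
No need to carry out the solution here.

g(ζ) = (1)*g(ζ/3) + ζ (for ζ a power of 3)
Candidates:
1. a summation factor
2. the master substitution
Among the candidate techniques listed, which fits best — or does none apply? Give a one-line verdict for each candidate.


Verdict: the master substitution — the argument shrinks by the factor 3, so measure the index on a logarithmic scale and the recursion becomes a shift.
- a summation factor: a divided-index call is outside the fixed-shift first-order family a summation factor normalizes.
- the master substitution: applies; the problem has the shape this method handles.
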